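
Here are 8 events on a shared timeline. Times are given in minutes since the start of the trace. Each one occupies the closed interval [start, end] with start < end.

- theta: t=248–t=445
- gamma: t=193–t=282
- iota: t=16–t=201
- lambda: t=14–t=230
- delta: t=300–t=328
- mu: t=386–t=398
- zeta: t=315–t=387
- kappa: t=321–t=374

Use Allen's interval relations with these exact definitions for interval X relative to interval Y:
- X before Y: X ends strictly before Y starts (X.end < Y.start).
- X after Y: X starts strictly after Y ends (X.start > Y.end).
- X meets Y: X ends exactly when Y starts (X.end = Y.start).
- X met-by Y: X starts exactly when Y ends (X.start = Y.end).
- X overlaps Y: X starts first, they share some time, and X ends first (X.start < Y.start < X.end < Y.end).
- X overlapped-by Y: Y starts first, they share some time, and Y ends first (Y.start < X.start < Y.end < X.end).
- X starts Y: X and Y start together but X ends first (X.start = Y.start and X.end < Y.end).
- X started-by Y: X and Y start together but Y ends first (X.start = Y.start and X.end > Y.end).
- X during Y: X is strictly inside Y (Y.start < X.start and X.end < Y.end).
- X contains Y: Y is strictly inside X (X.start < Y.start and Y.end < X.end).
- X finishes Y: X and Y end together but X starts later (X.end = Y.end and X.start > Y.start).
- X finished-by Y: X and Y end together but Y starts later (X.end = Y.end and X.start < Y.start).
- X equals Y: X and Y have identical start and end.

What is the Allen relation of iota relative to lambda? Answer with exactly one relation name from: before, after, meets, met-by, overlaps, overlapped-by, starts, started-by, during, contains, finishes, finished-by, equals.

during

iota = [t=16, t=201]; lambda = [t=14, t=230].
Compare endpoints: iota.start > lambda.start, iota.start < lambda.end, iota.end > lambda.start, iota.end < lambda.end.
That pattern is 'during'.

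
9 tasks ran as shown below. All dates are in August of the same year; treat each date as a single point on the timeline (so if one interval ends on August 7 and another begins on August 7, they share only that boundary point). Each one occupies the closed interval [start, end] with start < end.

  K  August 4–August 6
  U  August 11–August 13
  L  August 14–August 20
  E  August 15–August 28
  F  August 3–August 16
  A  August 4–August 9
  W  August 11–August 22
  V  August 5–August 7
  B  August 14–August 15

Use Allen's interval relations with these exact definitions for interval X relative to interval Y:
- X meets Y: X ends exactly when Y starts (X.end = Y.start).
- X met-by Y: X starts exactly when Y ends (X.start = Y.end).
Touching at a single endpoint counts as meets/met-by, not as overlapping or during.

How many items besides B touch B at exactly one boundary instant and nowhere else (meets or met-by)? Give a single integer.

1

Target B = [August 14, August 15].
A [August 4, August 9] → before → no.
E [August 15, August 28] → met-by → counts.
F [August 3, August 16] → contains → no.
K [August 4, August 6] → before → no.
L [August 14, August 20] → started-by → no.
U [August 11, August 13] → before → no.
V [August 5, August 7] → before → no.
W [August 11, August 22] → contains → no.
Total: 1.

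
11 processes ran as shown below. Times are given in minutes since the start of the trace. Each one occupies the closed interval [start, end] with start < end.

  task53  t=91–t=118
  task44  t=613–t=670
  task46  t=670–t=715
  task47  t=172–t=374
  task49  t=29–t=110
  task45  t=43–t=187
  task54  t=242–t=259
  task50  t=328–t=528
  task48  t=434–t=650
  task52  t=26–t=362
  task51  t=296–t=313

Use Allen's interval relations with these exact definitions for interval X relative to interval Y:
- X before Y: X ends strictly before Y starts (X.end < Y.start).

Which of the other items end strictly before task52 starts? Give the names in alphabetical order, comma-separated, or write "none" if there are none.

none

Target task52 = [t=26, t=362].
task44 [t=613, t=670] → after → no.
task45 [t=43, t=187] → during → no.
task46 [t=670, t=715] → after → no.
task47 [t=172, t=374] → overlapped-by → no.
task48 [t=434, t=650] → after → no.
task49 [t=29, t=110] → during → no.
task50 [t=328, t=528] → overlapped-by → no.
task51 [t=296, t=313] → during → no.
task53 [t=91, t=118] → during → no.
task54 [t=242, t=259] → during → no.
Result: none.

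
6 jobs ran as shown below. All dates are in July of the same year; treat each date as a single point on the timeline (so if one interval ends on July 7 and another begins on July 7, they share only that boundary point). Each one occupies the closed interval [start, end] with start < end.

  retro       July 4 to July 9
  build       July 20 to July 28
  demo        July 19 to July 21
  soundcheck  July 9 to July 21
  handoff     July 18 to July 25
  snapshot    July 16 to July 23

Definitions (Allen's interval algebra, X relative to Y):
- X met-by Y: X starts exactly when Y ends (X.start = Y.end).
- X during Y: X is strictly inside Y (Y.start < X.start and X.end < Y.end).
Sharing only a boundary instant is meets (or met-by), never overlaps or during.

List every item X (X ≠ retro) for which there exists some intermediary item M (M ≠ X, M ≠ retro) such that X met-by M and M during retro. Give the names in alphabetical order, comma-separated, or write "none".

Target retro = [July 4, July 9].
Intermediaries M with M during retro: none.
Union: none.

none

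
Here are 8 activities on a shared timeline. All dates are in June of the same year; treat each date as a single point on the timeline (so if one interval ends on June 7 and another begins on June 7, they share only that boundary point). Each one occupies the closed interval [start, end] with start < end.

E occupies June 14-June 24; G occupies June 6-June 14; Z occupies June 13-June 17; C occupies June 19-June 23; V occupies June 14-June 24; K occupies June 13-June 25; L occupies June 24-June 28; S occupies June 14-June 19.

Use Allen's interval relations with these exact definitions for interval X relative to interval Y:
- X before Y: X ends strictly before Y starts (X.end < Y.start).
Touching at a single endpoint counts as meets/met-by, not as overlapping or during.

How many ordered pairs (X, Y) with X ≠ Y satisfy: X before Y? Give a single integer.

6

Checking all 56 ordered pairs for relation 'before'; matching pairs in alphabetical order:
(C, L): C before L ✓
(G, C): G before C ✓
(G, L): G before L ✓
(S, L): S before L ✓
(Z, C): Z before C ✓
(Z, L): Z before L ✓
Count: 6.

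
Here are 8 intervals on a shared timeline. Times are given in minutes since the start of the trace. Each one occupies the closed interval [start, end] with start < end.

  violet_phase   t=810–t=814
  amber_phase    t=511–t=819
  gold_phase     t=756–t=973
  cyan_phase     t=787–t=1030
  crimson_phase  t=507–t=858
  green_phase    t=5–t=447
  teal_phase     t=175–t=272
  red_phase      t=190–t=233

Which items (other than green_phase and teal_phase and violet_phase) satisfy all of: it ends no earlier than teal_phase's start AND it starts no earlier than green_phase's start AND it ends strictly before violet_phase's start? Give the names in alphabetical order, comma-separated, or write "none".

Conditions: its end is no earlier than teal_phase's start (X.end >= t=175) AND its start is no earlier than green_phase's start (X.start >= t=5) AND its end is strictly before violet_phase's start (X.end < t=810).
amber_phase: end t=819 >= t=175? ✓; start t=511 >= t=5? ✓; end t=819 < t=810? ✗ → no.
crimson_phase: end t=858 >= t=175? ✓; start t=507 >= t=5? ✓; end t=858 < t=810? ✗ → no.
cyan_phase: end t=1030 >= t=175? ✓; start t=787 >= t=5? ✓; end t=1030 < t=810? ✗ → no.
gold_phase: end t=973 >= t=175? ✓; start t=756 >= t=5? ✓; end t=973 < t=810? ✗ → no.
red_phase: end t=233 >= t=175? ✓; start t=190 >= t=5? ✓; end t=233 < t=810? ✓ → yes.
Result: red_phase.

red_phase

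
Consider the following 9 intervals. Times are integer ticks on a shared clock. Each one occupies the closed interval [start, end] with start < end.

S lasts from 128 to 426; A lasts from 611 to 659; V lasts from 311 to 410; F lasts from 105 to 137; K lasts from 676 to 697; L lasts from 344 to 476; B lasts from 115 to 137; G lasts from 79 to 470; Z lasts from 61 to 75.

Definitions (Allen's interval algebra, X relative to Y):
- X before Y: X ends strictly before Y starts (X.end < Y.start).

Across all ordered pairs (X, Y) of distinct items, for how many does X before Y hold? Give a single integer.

25

Checking all 72 ordered pairs for relation 'before'; matching pairs in alphabetical order:
(A, K): A before K ✓
(B, A): B before A ✓
(B, K): B before K ✓
(B, L): B before L ✓
(B, V): B before V ✓
(F, A): F before A ✓
(F, K): F before K ✓
(F, L): F before L ✓
(F, V): F before V ✓
(G, A): G before A ✓
(G, K): G before K ✓
(L, A): L before A ✓
(L, K): L before K ✓
(S, A): S before A ✓
(S, K): S before K ✓
(V, A): V before A ✓
(V, K): V before K ✓
(Z, A): Z before A ✓
(Z, B): Z before B ✓
(Z, F): Z before F ✓
(Z, G): Z before G ✓
(Z, K): Z before K ✓
(Z, L): Z before L ✓
(Z, S): Z before S ✓
... plus 1 further pairs not listed.
Count: 25.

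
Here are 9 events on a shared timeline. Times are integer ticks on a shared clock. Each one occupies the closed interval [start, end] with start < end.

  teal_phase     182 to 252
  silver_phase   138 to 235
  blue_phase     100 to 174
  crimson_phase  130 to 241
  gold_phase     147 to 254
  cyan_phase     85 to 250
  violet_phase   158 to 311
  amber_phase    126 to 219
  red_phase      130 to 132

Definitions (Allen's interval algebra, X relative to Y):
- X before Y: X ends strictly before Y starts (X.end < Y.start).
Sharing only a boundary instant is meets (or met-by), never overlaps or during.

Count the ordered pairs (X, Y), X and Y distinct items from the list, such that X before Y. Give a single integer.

Checking all 72 ordered pairs for relation 'before'; matching pairs in alphabetical order:
(blue_phase, teal_phase): blue_phase before teal_phase ✓
(red_phase, gold_phase): red_phase before gold_phase ✓
(red_phase, silver_phase): red_phase before silver_phase ✓
(red_phase, teal_phase): red_phase before teal_phase ✓
(red_phase, violet_phase): red_phase before violet_phase ✓
Count: 5.

5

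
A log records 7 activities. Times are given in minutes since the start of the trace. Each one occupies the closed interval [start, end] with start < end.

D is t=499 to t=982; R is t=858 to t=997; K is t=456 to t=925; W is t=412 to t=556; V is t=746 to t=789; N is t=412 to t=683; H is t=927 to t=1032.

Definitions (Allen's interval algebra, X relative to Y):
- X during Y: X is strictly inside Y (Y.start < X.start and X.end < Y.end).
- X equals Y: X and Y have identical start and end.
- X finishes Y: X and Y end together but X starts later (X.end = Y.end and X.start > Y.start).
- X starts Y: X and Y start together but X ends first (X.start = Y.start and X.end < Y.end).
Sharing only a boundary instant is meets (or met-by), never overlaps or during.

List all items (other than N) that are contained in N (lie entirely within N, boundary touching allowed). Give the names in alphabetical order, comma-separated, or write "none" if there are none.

W

Target N = [t=412, t=683].
D [t=499, t=982] → overlapped-by → no.
H [t=927, t=1032] → after → no.
K [t=456, t=925] → overlapped-by → no.
R [t=858, t=997] → after → no.
V [t=746, t=789] → after → no.
W [t=412, t=556] → starts → yes.
Result: W.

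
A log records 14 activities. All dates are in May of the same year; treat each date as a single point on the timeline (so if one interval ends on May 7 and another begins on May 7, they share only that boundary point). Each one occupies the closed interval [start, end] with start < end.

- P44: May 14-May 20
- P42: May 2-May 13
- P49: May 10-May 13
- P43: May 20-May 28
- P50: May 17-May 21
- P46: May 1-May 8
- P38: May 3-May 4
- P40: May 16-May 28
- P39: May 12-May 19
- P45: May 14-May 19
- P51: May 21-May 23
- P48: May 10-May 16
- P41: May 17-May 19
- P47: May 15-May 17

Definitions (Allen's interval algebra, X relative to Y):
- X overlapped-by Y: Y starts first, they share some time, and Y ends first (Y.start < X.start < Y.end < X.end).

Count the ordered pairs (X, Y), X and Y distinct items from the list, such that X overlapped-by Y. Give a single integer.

17

Checking all 182 ordered pairs for relation 'overlapped-by'; matching pairs in alphabetical order:
(P39, P42): P39 overlapped-by P42 ✓
(P39, P48): P39 overlapped-by P48 ✓
(P39, P49): P39 overlapped-by P49 ✓
(P40, P39): P40 overlapped-by P39 ✓
(P40, P44): P40 overlapped-by P44 ✓
(P40, P45): P40 overlapped-by P45 ✓
(P40, P47): P40 overlapped-by P47 ✓
(P42, P46): P42 overlapped-by P46 ✓
(P43, P50): P43 overlapped-by P50 ✓
(P44, P39): P44 overlapped-by P39 ✓
(P44, P48): P44 overlapped-by P48 ✓
(P45, P48): P45 overlapped-by P48 ✓
(P47, P48): P47 overlapped-by P48 ✓
(P48, P42): P48 overlapped-by P42 ✓
(P50, P39): P50 overlapped-by P39 ✓
(P50, P44): P50 overlapped-by P44 ✓
(P50, P45): P50 overlapped-by P45 ✓
Count: 17.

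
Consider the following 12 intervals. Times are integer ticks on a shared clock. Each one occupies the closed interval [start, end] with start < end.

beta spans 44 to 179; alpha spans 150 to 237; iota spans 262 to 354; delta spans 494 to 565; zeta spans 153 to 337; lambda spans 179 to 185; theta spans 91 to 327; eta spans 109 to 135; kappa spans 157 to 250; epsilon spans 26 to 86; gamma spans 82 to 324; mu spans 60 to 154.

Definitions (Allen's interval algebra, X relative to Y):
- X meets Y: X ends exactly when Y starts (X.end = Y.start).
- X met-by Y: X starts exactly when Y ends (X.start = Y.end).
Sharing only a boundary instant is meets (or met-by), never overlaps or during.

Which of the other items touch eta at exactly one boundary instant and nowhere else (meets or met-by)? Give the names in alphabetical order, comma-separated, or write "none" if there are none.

Target eta = [109, 135].
alpha [150, 237] → after → no.
beta [44, 179] → contains → no.
delta [494, 565] → after → no.
epsilon [26, 86] → before → no.
gamma [82, 324] → contains → no.
iota [262, 354] → after → no.
kappa [157, 250] → after → no.
lambda [179, 185] → after → no.
mu [60, 154] → contains → no.
theta [91, 327] → contains → no.
zeta [153, 337] → after → no.
Result: none.

none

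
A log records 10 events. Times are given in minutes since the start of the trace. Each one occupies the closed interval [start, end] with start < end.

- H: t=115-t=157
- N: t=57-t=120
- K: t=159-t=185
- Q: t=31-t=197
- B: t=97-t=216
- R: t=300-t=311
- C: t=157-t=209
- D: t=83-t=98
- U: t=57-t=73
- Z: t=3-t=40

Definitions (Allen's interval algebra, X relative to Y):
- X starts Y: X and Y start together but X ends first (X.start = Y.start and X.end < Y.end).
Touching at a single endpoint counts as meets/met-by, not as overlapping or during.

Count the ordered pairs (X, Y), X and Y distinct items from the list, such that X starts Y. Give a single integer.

1

Checking all 90 ordered pairs for relation 'starts'; matching pairs in alphabetical order:
(U, N): U starts N ✓
Count: 1.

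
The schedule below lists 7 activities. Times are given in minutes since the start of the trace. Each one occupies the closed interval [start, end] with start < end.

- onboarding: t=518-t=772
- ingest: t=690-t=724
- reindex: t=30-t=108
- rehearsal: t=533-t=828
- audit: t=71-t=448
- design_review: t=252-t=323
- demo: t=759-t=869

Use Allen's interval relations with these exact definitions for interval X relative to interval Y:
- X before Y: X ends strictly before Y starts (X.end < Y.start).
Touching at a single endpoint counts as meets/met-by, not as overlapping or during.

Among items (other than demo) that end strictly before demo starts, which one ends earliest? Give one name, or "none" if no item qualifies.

Target demo = [t=759, t=869].
audit [t=71, t=448] → before → candidate.
design_review [t=252, t=323] → before → candidate.
ingest [t=690, t=724] → before → candidate.
onboarding [t=518, t=772] → overlaps → excluded.
rehearsal [t=533, t=828] → overlaps → excluded.
reindex [t=30, t=108] → before → candidate.
Among candidates, earliest end is t=108 → reindex.

reindex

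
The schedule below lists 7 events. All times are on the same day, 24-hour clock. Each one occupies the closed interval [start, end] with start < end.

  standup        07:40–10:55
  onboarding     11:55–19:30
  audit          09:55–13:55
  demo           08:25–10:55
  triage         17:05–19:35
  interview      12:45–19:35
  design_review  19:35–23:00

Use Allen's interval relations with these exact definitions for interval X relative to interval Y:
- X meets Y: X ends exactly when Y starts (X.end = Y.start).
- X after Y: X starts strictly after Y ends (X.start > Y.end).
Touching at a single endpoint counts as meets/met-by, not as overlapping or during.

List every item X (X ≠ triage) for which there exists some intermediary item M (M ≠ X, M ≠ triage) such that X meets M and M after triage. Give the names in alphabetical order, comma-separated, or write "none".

Target triage = [17:05, 19:35].
Intermediaries M with M after triage: none.
Union: none.

none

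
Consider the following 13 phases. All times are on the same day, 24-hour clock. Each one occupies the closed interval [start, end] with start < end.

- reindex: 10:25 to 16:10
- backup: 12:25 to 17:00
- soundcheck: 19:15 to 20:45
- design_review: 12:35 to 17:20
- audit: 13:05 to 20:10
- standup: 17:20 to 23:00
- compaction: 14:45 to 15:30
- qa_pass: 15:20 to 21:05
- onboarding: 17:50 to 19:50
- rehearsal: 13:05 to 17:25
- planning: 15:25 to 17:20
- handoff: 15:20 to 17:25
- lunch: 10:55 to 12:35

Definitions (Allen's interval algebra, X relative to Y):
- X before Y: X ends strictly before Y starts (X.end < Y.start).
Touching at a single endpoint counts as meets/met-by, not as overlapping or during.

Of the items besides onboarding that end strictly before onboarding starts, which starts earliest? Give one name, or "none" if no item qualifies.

reindex

Target onboarding = [17:50, 19:50].
audit [13:05, 20:10] → contains → excluded.
backup [12:25, 17:00] → before → candidate.
compaction [14:45, 15:30] → before → candidate.
design_review [12:35, 17:20] → before → candidate.
handoff [15:20, 17:25] → before → candidate.
lunch [10:55, 12:35] → before → candidate.
planning [15:25, 17:20] → before → candidate.
qa_pass [15:20, 21:05] → contains → excluded.
rehearsal [13:05, 17:25] → before → candidate.
reindex [10:25, 16:10] → before → candidate.
soundcheck [19:15, 20:45] → overlapped-by → excluded.
standup [17:20, 23:00] → contains → excluded.
Among candidates, earliest start is 10:25 → reindex.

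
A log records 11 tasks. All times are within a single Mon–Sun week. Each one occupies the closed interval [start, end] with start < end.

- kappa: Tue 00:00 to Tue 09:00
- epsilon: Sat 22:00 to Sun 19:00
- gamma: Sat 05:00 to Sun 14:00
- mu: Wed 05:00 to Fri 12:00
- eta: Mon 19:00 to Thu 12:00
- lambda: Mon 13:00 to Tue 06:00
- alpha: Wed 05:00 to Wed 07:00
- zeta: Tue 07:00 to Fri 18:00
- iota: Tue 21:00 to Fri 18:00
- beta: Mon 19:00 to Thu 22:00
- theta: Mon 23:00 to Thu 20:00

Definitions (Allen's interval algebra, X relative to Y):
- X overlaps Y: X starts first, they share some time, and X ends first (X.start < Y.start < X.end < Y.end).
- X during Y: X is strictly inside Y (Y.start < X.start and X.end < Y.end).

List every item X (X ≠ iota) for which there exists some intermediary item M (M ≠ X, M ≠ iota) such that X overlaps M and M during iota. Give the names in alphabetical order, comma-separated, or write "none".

Target iota = [Tue 21:00, Fri 18:00].
Intermediaries M with M during iota: alpha, mu.
Via alpha — items with X overlaps alpha: none.
Via mu — items with X overlaps mu: beta, eta, theta.
Union: beta, eta, theta.

beta, eta, theta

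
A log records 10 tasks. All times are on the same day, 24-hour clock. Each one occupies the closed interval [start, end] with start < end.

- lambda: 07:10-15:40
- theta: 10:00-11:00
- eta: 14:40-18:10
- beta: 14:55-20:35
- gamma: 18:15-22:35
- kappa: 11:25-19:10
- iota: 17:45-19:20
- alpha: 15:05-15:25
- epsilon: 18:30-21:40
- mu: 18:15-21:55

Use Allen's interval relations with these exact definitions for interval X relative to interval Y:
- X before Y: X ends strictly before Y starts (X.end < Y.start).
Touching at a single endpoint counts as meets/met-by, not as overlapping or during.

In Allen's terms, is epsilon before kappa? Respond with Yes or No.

No

epsilon = [18:30, 21:40], kappa = [11:25, 19:10].
Actual relation of epsilon to kappa: overlapped-by.
Asked whether 'before' holds → No.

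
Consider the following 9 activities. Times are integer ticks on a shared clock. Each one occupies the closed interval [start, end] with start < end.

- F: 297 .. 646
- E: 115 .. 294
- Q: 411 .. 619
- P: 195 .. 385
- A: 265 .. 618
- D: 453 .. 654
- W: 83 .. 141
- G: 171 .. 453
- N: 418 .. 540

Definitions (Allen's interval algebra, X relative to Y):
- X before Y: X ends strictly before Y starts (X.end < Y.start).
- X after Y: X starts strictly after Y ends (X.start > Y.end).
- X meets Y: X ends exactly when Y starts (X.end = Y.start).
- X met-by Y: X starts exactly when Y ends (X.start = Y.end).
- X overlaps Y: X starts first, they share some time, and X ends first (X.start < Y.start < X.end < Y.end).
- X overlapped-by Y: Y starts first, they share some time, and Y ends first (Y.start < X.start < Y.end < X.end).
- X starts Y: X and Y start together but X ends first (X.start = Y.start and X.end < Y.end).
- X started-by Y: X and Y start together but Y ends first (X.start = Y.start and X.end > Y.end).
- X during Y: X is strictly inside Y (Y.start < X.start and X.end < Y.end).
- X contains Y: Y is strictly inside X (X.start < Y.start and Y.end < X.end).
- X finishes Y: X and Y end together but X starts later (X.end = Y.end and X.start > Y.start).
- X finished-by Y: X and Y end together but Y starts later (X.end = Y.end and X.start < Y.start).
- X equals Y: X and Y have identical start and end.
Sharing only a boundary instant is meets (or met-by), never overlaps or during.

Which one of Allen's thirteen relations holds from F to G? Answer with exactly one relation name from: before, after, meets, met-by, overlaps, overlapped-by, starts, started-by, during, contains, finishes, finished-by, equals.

overlapped-by

F = [297, 646]; G = [171, 453].
Compare endpoints: F.start > G.start, F.start < G.end, F.end > G.start, F.end > G.end.
That pattern is 'overlapped-by'.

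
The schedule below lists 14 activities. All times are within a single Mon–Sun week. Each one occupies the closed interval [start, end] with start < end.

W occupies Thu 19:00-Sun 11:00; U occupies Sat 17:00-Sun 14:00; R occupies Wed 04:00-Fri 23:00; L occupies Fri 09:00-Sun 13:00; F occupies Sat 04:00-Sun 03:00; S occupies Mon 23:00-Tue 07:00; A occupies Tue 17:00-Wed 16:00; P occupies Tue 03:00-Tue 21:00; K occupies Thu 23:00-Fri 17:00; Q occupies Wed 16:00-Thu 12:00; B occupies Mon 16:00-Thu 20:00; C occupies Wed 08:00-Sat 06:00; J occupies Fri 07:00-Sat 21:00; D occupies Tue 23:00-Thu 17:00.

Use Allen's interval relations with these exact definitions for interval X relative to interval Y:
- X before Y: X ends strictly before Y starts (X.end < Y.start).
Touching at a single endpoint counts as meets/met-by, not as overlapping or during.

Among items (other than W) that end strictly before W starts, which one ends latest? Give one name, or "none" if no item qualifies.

Target W = [Thu 19:00, Sun 11:00].
A [Tue 17:00, Wed 16:00] → before → candidate.
B [Mon 16:00, Thu 20:00] → overlaps → excluded.
C [Wed 08:00, Sat 06:00] → overlaps → excluded.
D [Tue 23:00, Thu 17:00] → before → candidate.
F [Sat 04:00, Sun 03:00] → during → excluded.
J [Fri 07:00, Sat 21:00] → during → excluded.
K [Thu 23:00, Fri 17:00] → during → excluded.
L [Fri 09:00, Sun 13:00] → overlapped-by → excluded.
P [Tue 03:00, Tue 21:00] → before → candidate.
Q [Wed 16:00, Thu 12:00] → before → candidate.
R [Wed 04:00, Fri 23:00] → overlaps → excluded.
S [Mon 23:00, Tue 07:00] → before → candidate.
U [Sat 17:00, Sun 14:00] → overlapped-by → excluded.
Among candidates, latest end is Thu 17:00 → D.

D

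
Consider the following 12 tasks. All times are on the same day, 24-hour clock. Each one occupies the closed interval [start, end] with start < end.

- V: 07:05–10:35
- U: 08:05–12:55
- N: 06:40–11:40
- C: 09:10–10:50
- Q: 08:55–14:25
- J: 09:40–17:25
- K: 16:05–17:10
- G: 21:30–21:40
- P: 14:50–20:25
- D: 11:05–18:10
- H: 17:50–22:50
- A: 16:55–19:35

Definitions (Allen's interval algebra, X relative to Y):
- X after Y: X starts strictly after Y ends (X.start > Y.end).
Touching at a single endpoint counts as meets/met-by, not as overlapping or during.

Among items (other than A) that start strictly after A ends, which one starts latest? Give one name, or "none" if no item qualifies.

Target A = [16:55, 19:35].
C [09:10, 10:50] → before → excluded.
D [11:05, 18:10] → overlaps → excluded.
G [21:30, 21:40] → after → candidate.
H [17:50, 22:50] → overlapped-by → excluded.
J [09:40, 17:25] → overlaps → excluded.
K [16:05, 17:10] → overlaps → excluded.
N [06:40, 11:40] → before → excluded.
P [14:50, 20:25] → contains → excluded.
Q [08:55, 14:25] → before → excluded.
U [08:05, 12:55] → before → excluded.
V [07:05, 10:35] → before → excluded.
Among candidates, latest start is 21:30 → G.

G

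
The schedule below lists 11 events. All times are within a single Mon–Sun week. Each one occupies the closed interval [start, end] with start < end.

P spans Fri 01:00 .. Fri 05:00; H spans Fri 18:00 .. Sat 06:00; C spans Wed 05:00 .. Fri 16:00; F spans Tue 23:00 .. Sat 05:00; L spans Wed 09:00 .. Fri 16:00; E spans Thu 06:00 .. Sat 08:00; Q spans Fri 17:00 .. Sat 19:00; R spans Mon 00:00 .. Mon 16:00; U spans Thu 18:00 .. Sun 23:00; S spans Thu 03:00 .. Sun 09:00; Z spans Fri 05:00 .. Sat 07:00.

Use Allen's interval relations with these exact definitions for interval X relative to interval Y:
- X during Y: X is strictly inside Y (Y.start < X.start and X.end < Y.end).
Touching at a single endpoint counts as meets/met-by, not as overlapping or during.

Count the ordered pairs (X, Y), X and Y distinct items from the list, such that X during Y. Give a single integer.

19

Checking all 110 ordered pairs for relation 'during'; matching pairs in alphabetical order:
(C, F): C during F ✓
(E, S): E during S ✓
(H, E): H during E ✓
(H, Q): H during Q ✓
(H, S): H during S ✓
(H, U): H during U ✓
(H, Z): H during Z ✓
(L, F): L during F ✓
(P, C): P during C ✓
(P, E): P during E ✓
(P, F): P during F ✓
(P, L): P during L ✓
(P, S): P during S ✓
(P, U): P during U ✓
(Q, S): Q during S ✓
(Q, U): Q during U ✓
(Z, E): Z during E ✓
(Z, S): Z during S ✓
(Z, U): Z during U ✓
Count: 19.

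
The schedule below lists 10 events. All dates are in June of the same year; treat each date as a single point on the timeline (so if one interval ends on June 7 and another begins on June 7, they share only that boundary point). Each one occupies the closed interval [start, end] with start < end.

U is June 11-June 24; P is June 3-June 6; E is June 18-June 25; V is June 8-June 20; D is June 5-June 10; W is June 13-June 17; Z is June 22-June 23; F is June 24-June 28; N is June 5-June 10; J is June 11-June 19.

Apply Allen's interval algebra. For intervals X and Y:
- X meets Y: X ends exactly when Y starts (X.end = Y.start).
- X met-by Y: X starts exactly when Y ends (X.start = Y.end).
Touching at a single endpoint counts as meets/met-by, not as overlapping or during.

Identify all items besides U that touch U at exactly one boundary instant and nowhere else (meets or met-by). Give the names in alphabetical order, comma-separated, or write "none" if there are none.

Target U = [June 11, June 24].
D [June 5, June 10] → before → no.
E [June 18, June 25] → overlapped-by → no.
F [June 24, June 28] → met-by → yes.
J [June 11, June 19] → starts → no.
N [June 5, June 10] → before → no.
P [June 3, June 6] → before → no.
V [June 8, June 20] → overlaps → no.
W [June 13, June 17] → during → no.
Z [June 22, June 23] → during → no.
Result: F.

F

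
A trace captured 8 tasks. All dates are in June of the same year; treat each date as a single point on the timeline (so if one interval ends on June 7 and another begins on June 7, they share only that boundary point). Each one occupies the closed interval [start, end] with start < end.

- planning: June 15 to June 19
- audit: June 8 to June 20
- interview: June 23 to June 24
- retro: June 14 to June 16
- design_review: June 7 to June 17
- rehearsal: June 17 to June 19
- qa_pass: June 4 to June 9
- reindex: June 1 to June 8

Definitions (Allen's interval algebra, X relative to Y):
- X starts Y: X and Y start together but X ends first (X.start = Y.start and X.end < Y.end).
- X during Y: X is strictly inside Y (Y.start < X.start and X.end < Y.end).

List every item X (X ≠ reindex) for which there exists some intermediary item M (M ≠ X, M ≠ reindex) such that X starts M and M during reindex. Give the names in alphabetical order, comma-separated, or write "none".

none

Target reindex = [June 1, June 8].
Intermediaries M with M during reindex: none.
Union: none.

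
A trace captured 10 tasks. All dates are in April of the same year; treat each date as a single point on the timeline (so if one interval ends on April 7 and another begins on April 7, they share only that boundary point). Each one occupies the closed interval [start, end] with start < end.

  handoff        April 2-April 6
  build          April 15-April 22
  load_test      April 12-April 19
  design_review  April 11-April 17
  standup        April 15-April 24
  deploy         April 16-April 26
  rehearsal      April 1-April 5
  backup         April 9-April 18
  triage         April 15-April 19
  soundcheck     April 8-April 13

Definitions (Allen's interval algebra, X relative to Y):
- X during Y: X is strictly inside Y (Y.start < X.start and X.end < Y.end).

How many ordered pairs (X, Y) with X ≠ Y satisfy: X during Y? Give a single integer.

1

Checking all 90 ordered pairs for relation 'during'; matching pairs in alphabetical order:
(design_review, backup): design_review during backup ✓
Count: 1.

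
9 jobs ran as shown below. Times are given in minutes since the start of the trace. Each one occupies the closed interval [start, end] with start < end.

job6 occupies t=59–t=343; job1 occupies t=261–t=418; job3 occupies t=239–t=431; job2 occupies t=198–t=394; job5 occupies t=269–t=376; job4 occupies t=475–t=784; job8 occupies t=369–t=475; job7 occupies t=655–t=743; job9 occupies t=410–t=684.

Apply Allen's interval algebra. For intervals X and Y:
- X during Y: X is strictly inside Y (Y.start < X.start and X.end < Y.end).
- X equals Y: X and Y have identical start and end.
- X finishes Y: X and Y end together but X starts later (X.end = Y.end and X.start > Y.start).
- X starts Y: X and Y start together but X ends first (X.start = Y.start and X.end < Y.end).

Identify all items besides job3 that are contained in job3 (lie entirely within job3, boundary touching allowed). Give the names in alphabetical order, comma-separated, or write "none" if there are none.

job1, job5

Target job3 = [t=239, t=431].
job1 [t=261, t=418] → during → yes.
job2 [t=198, t=394] → overlaps → no.
job4 [t=475, t=784] → after → no.
job5 [t=269, t=376] → during → yes.
job6 [t=59, t=343] → overlaps → no.
job7 [t=655, t=743] → after → no.
job8 [t=369, t=475] → overlapped-by → no.
job9 [t=410, t=684] → overlapped-by → no.
Result: job1, job5.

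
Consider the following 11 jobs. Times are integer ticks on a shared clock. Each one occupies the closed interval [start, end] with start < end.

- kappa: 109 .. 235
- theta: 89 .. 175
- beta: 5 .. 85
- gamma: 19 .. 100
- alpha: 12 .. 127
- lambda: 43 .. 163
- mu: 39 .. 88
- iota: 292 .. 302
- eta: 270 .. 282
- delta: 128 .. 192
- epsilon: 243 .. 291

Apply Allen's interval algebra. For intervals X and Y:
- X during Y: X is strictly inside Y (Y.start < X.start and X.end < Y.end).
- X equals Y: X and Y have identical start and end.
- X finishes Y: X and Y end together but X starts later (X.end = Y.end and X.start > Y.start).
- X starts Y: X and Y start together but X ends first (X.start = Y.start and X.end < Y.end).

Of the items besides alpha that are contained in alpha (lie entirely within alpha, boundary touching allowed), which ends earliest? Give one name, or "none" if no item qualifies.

Target alpha = [12, 127].
beta [5, 85] → overlaps → excluded.
delta [128, 192] → after → excluded.
epsilon [243, 291] → after → excluded.
eta [270, 282] → after → excluded.
gamma [19, 100] → during → candidate.
iota [292, 302] → after → excluded.
kappa [109, 235] → overlapped-by → excluded.
lambda [43, 163] → overlapped-by → excluded.
mu [39, 88] → during → candidate.
theta [89, 175] → overlapped-by → excluded.
Among candidates, earliest end is 88 → mu.

mu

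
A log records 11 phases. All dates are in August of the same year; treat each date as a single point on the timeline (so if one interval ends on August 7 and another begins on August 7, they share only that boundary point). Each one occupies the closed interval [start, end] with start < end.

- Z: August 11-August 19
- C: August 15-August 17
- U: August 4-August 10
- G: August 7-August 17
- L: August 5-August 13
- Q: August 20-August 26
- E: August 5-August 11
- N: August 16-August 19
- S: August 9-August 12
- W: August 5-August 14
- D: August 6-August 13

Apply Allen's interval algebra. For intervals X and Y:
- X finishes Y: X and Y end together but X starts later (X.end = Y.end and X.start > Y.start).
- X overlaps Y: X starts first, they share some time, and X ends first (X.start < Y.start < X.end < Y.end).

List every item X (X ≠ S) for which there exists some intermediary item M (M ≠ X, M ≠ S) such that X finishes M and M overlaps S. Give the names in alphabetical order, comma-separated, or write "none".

none

Target S = [August 9, August 12].
Intermediaries M with M overlaps S: E, U.
Via E — items with X finishes E: none.
Via U — items with X finishes U: none.
Union: none.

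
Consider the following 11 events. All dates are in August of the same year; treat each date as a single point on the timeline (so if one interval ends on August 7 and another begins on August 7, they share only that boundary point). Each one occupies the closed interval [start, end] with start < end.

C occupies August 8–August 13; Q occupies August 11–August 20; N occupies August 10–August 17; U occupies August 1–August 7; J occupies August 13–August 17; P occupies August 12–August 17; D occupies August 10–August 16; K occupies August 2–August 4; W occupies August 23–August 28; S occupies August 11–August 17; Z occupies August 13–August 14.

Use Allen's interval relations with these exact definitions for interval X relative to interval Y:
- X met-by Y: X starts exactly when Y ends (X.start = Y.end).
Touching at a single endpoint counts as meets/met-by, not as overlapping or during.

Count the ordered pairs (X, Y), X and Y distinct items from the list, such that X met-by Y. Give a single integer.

Checking all 110 ordered pairs for relation 'met-by'; matching pairs in alphabetical order:
(J, C): J met-by C ✓
(Z, C): Z met-by C ✓
Count: 2.

2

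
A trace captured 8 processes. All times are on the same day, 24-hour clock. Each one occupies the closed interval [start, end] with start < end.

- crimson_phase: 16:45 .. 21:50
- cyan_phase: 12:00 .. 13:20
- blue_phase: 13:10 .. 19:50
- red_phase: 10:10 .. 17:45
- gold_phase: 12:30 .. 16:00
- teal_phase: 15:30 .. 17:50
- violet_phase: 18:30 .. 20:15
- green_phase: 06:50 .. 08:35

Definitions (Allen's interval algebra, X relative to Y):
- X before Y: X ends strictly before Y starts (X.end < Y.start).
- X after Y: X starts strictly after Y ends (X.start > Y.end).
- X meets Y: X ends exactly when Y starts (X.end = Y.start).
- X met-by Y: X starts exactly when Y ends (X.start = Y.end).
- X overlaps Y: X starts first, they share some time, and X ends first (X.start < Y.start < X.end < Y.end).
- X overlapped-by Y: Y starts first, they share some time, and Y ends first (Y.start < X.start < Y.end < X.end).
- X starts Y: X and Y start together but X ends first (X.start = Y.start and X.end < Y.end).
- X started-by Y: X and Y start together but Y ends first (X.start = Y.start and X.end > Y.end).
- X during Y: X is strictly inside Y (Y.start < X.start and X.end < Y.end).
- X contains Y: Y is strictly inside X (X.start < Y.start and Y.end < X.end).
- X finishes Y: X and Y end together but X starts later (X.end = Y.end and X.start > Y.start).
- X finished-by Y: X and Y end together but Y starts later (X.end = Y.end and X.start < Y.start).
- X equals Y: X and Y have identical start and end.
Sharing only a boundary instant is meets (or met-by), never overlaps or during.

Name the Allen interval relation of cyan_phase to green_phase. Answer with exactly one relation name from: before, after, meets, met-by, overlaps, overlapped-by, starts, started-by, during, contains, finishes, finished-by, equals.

after

cyan_phase = [12:00, 13:20]; green_phase = [06:50, 08:35].
Compare endpoints: cyan_phase.start > green_phase.start, cyan_phase.start > green_phase.end, cyan_phase.end > green_phase.start, cyan_phase.end > green_phase.end.
That pattern is 'after'.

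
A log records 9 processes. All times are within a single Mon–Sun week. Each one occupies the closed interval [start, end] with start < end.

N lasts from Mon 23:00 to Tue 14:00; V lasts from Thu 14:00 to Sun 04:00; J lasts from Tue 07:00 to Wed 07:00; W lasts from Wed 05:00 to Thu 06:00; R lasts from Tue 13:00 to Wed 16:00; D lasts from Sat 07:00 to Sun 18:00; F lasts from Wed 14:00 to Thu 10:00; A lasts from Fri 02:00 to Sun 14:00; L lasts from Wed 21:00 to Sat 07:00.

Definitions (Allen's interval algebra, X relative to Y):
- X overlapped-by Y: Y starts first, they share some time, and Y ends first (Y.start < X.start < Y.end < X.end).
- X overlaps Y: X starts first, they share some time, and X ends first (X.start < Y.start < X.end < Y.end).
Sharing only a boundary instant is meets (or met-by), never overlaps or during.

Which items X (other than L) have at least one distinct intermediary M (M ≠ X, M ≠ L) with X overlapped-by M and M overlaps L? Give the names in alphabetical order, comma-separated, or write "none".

Target L = [Wed 21:00, Sat 07:00].
Intermediaries M with M overlaps L: F, W.
Via F — items with X overlapped-by F: none.
Via W — items with X overlapped-by W: F.
Union: F.

F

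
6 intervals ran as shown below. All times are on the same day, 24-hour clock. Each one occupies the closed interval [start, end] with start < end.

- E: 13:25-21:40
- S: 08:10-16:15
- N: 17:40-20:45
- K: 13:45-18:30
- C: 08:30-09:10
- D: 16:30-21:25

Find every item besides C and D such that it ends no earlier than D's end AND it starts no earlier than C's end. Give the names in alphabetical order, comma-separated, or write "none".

Conditions: its end is no earlier than D's end (X.end >= 21:25) AND its start is no earlier than C's end (X.start >= 09:10).
E: end 21:40 >= 21:25? ✓; start 13:25 >= 09:10? ✓ → yes.
K: end 18:30 >= 21:25? ✗; start 13:45 >= 09:10? ✓ → no.
N: end 20:45 >= 21:25? ✗; start 17:40 >= 09:10? ✓ → no.
S: end 16:15 >= 21:25? ✗; start 08:10 >= 09:10? ✗ → no.
Result: E.

E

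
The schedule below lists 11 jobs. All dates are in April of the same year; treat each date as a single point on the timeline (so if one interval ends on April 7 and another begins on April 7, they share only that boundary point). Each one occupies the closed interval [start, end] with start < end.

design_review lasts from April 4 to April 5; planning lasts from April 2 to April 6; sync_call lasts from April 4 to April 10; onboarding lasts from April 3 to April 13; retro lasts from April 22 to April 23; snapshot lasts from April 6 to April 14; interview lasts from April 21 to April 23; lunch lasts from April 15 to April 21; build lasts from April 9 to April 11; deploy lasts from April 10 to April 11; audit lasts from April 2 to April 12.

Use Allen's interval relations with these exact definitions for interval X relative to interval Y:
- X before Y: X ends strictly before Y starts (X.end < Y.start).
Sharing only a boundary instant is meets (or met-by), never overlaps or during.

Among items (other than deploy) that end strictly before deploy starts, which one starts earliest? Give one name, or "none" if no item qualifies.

planning

Target deploy = [April 10, April 11].
audit [April 2, April 12] → contains → excluded.
build [April 9, April 11] → finished-by → excluded.
design_review [April 4, April 5] → before → candidate.
interview [April 21, April 23] → after → excluded.
lunch [April 15, April 21] → after → excluded.
onboarding [April 3, April 13] → contains → excluded.
planning [April 2, April 6] → before → candidate.
retro [April 22, April 23] → after → excluded.
snapshot [April 6, April 14] → contains → excluded.
sync_call [April 4, April 10] → meets → excluded.
Among candidates, earliest start is April 2 → planning.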